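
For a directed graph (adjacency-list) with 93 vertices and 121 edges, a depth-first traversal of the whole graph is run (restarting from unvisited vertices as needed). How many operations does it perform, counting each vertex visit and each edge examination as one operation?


A full DFS traversal visits each vertex once and examines each edge once.
V = 93
E = 121
Sum = 93 + 121 = 214


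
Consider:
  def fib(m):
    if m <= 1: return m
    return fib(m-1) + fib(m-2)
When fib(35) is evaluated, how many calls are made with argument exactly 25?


Let N(m) = number of times fib(m) is called while evaluating fib(35).
N(35) = 1 (the initial call).
N(34) = 1 (only fib(35) calls it).
For 1 <= m <= 33: fib(m) is called by fib(m+1) and fib(m+2), so
  N(m) = N(m+1) + N(m+2).
fib(0) is called only by fib(2), so N(0) = N(2).
Walk down from m=35:
  N(35)=1, N(34)=1, N(33)=2, N(32)=3, N(31)=5, N(30)=8, N(29)=13, N(28)=21, N(27)=34, N(26)=55, N(25)=89
N(25) = 89


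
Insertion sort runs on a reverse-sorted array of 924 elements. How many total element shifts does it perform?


Sum of shifts = 1 + 2 + 3 + ... + 923
= 924 * 923 / 2
= 852852 / 2
= 426426


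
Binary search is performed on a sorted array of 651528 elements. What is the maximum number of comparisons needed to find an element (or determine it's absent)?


Binary search halves the search space each comparison:
  Step 1: search space = 651528 -> 325764
  Step 2: search space = 325764 -> 162882
  Step 3: search space = 162882 -> 81441
  Step 4: search space = 81441 -> 40720
  Step 5: search space = 40720 -> 20360
  Step 6: search space = 20360 -> 10180
  Step 7: search space = 10180 -> 5090
  Step 8: search space = 5090 -> 2545
  Step 9: search space = 2545 -> 1272
  Step 10: search space = 1272 -> 636
  Step 11: search space = 636 -> 318
  Step 12: search space = 318 -> 159
  Step 13: search space = 159 -> 79
  Step 14: search space = 79 -> 39
  Step 15: search space = 39 -> 19
  Step 16: search space = 19 -> 9
  Step 17: search space = 9 -> 4
  Step 18: search space = 4 -> 2
  Step 19: search space = 2 -> 1
  Step 20: search space = 1 (final check)
Maximum comparisons = floor(log2(651528)) + 1 = 19 + 1 = 20


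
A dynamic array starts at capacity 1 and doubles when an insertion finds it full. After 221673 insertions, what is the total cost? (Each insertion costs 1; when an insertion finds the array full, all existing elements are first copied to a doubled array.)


Insertion cost: 221673 (one per element)
Resizes occur just before inserting elements 2, 3, 5, 9, ...
Elements copied at each resize: 1 + 2 + 4 + 8 + 16 + 32 + 64 + 128 + 256 + 512 + 1024 + 2048 + 4096 + 8192 + 16384 + 32768 + 65536 + 131072
Sum of copies = 262143 (geometric series: 2^k - 1)
Total = 221673 + 262143 = 483816


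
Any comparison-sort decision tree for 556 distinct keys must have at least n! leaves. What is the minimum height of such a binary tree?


A binary decision tree of height h has at most 2^h leaves and needs at least n! of them, so h >= ceil(log2(n!)).
556! is far too large to multiply out, so use Stirling's series:
  ln(n!) ~ n ln n - n + (1/2) ln(2 pi n) + 1/(12n)  (error below 1/(360 n^3), negligible here)
  ln(556) = 6.3207683
  n ln n = 556 * 6.3207683 = 3514.3472
  (1/2) ln(2 pi * 556) = (1/2) ln(3493.4510) = 4.0793
  1/(12*556) = 0.0001
  ln(556!) ~ 3514.3472 - 556 + 4.0793 + 0.0001 = 2962.4266
Convert to base 2: log2(556!) = 2962.4266 / ln 2 = 2962.4266 / 0.69314718 = 4273.8782
ceil(4273.8782) = 4274


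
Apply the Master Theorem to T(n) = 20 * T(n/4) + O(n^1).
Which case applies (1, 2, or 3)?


The Master Theorem: T(n) = a*T(n/b) + O(n^c)
  a = 20, b = 4, c = 1
log_b(a) = log_4(20) ~ 2.161
Compare b^c with a: 4^1 = 4 < 20, so c < log_b(a).
Since c < log_b(a), Case 1 applies.
T(n) = O(n^(log_4 20)) ~ O(n^2.161)
Master Theorem case = 1


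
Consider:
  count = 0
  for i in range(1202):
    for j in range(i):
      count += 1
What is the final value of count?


For each i, the inner loop runs i times:
  i=0: inner runs 0 times
  i=1: inner runs 1 time
  i=2: inner runs 2 times
  i=3: inner runs 3 times
  i=4: inner runs 4 times
  i=5: inner runs 5 times
  i=6: inner runs 6 times
  i=7: inner runs 7 times
  ...
Total = 0 + 1 + 2 + ... + 1201 = 1202*(1202-1)/2 = 721801


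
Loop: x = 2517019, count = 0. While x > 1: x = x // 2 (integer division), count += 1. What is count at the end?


The variable x halves each step:
x = 2517019 -> 1258509 -> 629254 -> 314627 -> 157313 -> 78656 -> 39328 -> 19664 -> 9832 -> 4916 -> 2458 -> 1229 -> 614 -> 307 -> 153 -> 76 -> 38 -> 19 -> 9 -> 4 -> 2 -> 1
Number of halvings = floor(log2(2517019)) = 21


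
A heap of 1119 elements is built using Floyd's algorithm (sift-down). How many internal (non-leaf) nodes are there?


Leaf nodes occupy roughly half the array.
Sift-down is called for each internal node, starting from the last one.
Internal nodes = floor(n/2) = floor(1119/2) = 559


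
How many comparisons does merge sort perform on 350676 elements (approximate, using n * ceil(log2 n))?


Recursion depth: ceil(log2(350676)) = 19
Each recursion level merges n = 350676 elements
Total = 350676 * 19 = 6662844


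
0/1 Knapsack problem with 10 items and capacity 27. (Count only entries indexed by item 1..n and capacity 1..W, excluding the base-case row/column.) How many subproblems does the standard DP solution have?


The DP table is indexed by (item, capacity).
Rows: 10 items
Columns: 27 capacity values (1 to W)
Total subproblems = 10 * 27 = 270


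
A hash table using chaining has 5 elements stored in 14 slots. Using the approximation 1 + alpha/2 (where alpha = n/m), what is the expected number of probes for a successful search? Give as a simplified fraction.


Load factor alpha = n/m = 5/14
Expected probes = 1 + alpha/2 = 1 + 5/(2*14)
= 1 + 5/28
= 28/28 + 5/28
= 33/28


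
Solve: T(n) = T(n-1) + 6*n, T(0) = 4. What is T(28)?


Expanding the recurrence:
T(28) = T(27) + 6*28
       = T(26) + 6*27 + 6*28
       ...
       = T(0) + 6*(1 + 2 + ... + 28)
       = 4 + 6 * 28*29/2
       = 4 + 6 * 406
       = 4 + 2436 = 2440


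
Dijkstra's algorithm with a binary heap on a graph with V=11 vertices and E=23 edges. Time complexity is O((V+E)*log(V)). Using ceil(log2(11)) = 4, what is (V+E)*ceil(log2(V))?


Dijkstra with a binary heap: each vertex is extracted once, each edge may relax once.
Each heap operation costs O(log V).
V + E = 11 + 23 = 34
ceil(log2(11)) = 4 (since 2^3 = 8 < 11 <= 16 = 2^4)
Total heap work = (V+E) * ceil(log2(V)) = 34 * 4 = 136


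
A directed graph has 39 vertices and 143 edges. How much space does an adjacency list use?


Adjacency list: one list head per vertex + one entry per edge
Vertex heads: 39
Edge entries: 143
Total = 39 + 143 = 182


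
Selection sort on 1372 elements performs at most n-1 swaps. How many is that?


Each of the 1371 passes places one element in its final position.
Pass 1: swap minimum into position 0
Pass 2: swap minimum of remaining into position 1
...
Pass 1371: last two elements, one swap
Maximum swaps = 1372 - 1 = 1371


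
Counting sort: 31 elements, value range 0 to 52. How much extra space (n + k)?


n = 31 (output array)
k = 53 (count array for 53 distinct values)
Extra space = 31 + 53 = 84


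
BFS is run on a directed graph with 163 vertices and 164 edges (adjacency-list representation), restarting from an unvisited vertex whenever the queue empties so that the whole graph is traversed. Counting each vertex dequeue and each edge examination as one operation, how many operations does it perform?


A full BFS traversal dequeues each vertex exactly once and examines each directed edge exactly once.
V = 163 (vertex processing cost)
E = 164 (edge examination cost)
Total operations proportional to V + E = 163 + 164 = 327


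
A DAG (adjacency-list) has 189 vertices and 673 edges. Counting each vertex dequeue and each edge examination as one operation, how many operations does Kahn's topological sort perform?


V = 189 (vertex processing)
E = 673 (edge processing)
V + E = 189 + 673 = 862


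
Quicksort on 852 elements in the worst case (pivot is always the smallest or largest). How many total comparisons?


In the worst case, each partition step picks the worst pivot:
  Partition 1: 851 comparisons (n-1 elements to compare)
  Partition 2: 850 comparisons
  Partition 3: 849 comparisons
  Partition 4: 848 comparisons
  Partition 5: 847 comparisons
  ...
  Last partition: 0 comparisons
Total = (n-1) + (n-2) + ... + 1 + 0 = n*(n-1)/2
= 852*851/2 = 362526


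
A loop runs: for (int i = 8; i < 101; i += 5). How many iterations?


Loop starts at i = 8, increments by 5, stops when i >= 101.
Number of iterations = ceil((101 - 8) / 5)
= ceil(93 / 5)
= 19


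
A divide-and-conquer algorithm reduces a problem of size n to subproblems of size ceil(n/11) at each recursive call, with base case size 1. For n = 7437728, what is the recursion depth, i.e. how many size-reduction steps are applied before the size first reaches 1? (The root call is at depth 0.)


Each step divides the size by 11 (rounding up); after k steps the size is ceil(n/11^k), which equals 1 exactly when 11^k >= n.
So the depth is the smallest k with 11^k >= 7437728, i.e. ceil(log_11(7437728)).
11^6 = 1771561 < 7437728 <= 19487171 = 11^7
Recursion depth = 7


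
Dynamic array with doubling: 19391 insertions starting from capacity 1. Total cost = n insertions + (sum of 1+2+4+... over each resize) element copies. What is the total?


n = 19391
Insertion costs: 19391
Resizes copy 1, 2, 4, ... up to the largest power of 2 that is <= n-1 = 19390, i.e. 16384.
Copy costs = 1 + 2 + 4 + 8 + 16 + 32 + 64 + 128 + 256 + 512 + 1024 + 2048 + 4096 + 8192 + 16384 = 32767
Total = 19391 + 32767 = 52158


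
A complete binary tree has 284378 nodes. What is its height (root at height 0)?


In a complete binary tree, level k holds nodes 2^k .. 2^(k+1)-1 (1-indexed).
Height = floor(log2(n)) = floor(log2(284378)) = 18
Check: 2^18 = 262144 <= 284378 < 524288 = 2^19


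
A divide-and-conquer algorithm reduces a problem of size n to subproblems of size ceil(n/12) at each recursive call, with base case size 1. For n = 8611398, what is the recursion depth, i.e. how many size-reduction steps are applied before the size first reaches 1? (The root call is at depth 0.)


Each step divides the size by 12 (rounding up); after k steps the size is ceil(n/12^k), which equals 1 exactly when 12^k >= n.
So the depth is the smallest k with 12^k >= 8611398, i.e. ceil(log_12(8611398)).
12^6 = 2985984 < 8611398 <= 35831808 = 12^7
Recursion depth = 7


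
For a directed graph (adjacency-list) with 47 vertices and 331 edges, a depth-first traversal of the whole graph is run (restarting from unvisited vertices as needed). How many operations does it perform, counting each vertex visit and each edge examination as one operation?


A full DFS traversal visits each vertex once and examines each edge once.
V = 47
E = 331
Sum = 47 + 331 = 378


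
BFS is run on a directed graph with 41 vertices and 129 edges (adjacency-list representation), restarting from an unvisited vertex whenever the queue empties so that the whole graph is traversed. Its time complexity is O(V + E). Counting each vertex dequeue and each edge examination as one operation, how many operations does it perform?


A full BFS traversal dequeues each vertex exactly once and examines each directed edge exactly once.
V = 41 (vertex processing cost)
E = 129 (edge examination cost)
Total operations proportional to V + E = 41 + 129 = 170


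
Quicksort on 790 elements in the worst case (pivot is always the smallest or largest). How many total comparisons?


In the worst case, each partition step picks the worst pivot:
  Partition 1: 789 comparisons (n-1 elements to compare)
  Partition 2: 788 comparisons
  Partition 3: 787 comparisons
  Partition 4: 786 comparisons
  Partition 5: 785 comparisons
  ...
  Last partition: 0 comparisons
Total = (n-1) + (n-2) + ... + 1 + 0 = n*(n-1)/2
= 790*789/2 = 311655


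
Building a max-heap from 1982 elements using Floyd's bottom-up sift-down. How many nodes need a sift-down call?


In a heap of 1982 elements (0-indexed array):
  Last element index: 1981
  Parent of last element: floor((1981 - 1) / 2) = 990
  Internal nodes: indices 0 to 990
  Count = floor(1982/2) = 991


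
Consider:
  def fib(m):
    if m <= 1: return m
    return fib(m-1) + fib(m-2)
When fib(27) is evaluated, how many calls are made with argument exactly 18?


Let N(m) = number of times fib(m) is called while evaluating fib(27).
N(27) = 1 (the initial call).
N(26) = 1 (only fib(27) calls it).
For 1 <= m <= 25: fib(m) is called by fib(m+1) and fib(m+2), so
  N(m) = N(m+1) + N(m+2).
fib(0) is called only by fib(2), so N(0) = N(2).
Walk down from m=27:
  N(27)=1, N(26)=1, N(25)=2, N(24)=3, N(23)=5, N(22)=8, N(21)=13, N(20)=21, N(19)=34, N(18)=55
N(18) = 55


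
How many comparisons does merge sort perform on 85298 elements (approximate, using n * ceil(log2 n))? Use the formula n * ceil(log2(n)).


Recursion depth: ceil(log2(85298)) = 17
Each recursion level merges n = 85298 elements
Total = 85298 * 17 = 1450066


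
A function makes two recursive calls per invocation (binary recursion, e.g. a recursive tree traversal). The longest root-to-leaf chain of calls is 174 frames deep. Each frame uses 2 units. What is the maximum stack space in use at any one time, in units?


Binary recursion: the two calls run one after the other, so only one root-to-leaf chain of frames is on the stack at a time.
Maximum depth (longest chain) = 174 frames
Each frame = 2 units
Max stack space = 174 * 2 = 348


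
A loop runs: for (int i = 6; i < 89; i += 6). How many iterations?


Loop starts at i = 6, increments by 6, stops when i >= 89.
Number of iterations = ceil((89 - 6) / 6)
= ceil(83 / 6)
= 14


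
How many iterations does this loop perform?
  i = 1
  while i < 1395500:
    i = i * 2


The loop variable doubles each iteration:
i = 1 -> 2 -> 4 -> 8 -> 16 -> 32 -> 64 -> 128 -> 256 -> 512 -> 1024 -> 2048 -> 4096 -> 8192 -> 16384 -> 32768 -> 65536 -> 131072 -> 262144 -> 524288 -> 1048576 -> 2097152 (stop, 2097152 >= 1395500)
Number of doublings = ceil(log2(1395500)) = 21


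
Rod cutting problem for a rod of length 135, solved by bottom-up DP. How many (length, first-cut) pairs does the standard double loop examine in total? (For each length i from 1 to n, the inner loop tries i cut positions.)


For each subproblem length i = 1..135, the inner loop considers i possible first cuts.
Total = 1 + 2 + ... + 135
= 135*(135+1)/2
= 135*136/2 = 9180


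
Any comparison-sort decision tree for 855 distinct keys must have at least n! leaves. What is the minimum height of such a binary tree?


A binary decision tree of height h has at most 2^h leaves and needs at least n! of them, so h >= ceil(log2(n!)).
855! is far too large to multiply out, so use Stirling's series:
  ln(n!) ~ n ln n - n + (1/2) ln(2 pi n) + 1/(12n)  (error below 1/(360 n^3), negligible here)
  ln(855) = 6.7511015
  n ln n = 855 * 6.7511015 = 5772.1918
  (1/2) ln(2 pi * 855) = (1/2) ln(5372.1234) = 4.2945
  1/(12*855) = 0.0001
  ln(855!) ~ 5772.1918 - 855 + 4.2945 + 0.0001 = 4921.4864
Convert to base 2: log2(855!) = 4921.4864 / ln 2 = 4921.4864 / 0.69314718 = 7100.2040
ceil(7100.2040) = 7101


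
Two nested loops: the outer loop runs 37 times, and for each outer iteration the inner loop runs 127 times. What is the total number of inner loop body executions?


Outer loop: 37 iterations
Inner loop: 127 iterations per outer iteration
Total = 37 * 127 = 4699


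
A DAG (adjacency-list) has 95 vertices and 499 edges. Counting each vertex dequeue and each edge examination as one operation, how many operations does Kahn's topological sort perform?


V = 95 (vertex processing)
E = 499 (edge processing)
V + E = 95 + 499 = 594


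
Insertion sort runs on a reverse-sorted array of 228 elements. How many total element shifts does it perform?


Sum of shifts = 1 + 2 + 3 + ... + 227
= 228 * 227 / 2
= 51756 / 2
= 25878


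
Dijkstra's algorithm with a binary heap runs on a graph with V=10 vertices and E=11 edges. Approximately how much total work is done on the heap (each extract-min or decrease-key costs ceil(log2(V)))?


Dijkstra with a binary heap: each vertex is extracted once, each edge may relax once.
Each heap operation costs O(log V).
V + E = 10 + 11 = 21
ceil(log2(10)) = 4 (since 2^3 = 8 < 10 <= 16 = 2^4)
Total heap work = (V+E) * ceil(log2(V)) = 21 * 4 = 84


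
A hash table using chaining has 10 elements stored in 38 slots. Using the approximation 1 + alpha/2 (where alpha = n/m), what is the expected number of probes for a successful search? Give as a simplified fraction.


Load factor alpha = n/m = 10/38
Expected probes = 1 + alpha/2 = 1 + 10/(2*38)
= 1 + 10/76
= 76/76 + 10/76
= 86/76
Simplify: 43/38


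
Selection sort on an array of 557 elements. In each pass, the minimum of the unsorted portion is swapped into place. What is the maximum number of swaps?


Selection sort performs one swap per pass:
  Pass 1: find min in positions 0 to 556, swap with position 0
  Pass 2: find min in positions 1 to 556, swap with position 1
  Pass 3: find min in positions 2 to 556, swap with position 2
  Pass 4: find min in positions 3 to 556, swap with position 3
  Pass 5: find min in positions 4 to 556, swap with position 4
  ... (551 more passes)
Total passes (and swaps) = n - 1 = 557 - 1 = 556


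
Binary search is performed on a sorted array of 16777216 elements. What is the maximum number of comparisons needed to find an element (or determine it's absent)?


Binary search halves the search space each comparison:
  Step 1: search space = 16777216 -> 8388608
  Step 2: search space = 8388608 -> 4194304
  Step 3: search space = 4194304 -> 2097152
  Step 4: search space = 2097152 -> 1048576
  Step 5: search space = 1048576 -> 524288
  Step 6: search space = 524288 -> 262144
  Step 7: search space = 262144 -> 131072
  Step 8: search space = 131072 -> 65536
  Step 9: search space = 65536 -> 32768
  Step 10: search space = 32768 -> 16384
  Step 11: search space = 16384 -> 8192
  Step 12: search space = 8192 -> 4096
  Step 13: search space = 4096 -> 2048
  Step 14: search space = 2048 -> 1024
  Step 15: search space = 1024 -> 512
  Step 16: search space = 512 -> 256
  Step 17: search space = 256 -> 128
  Step 18: search space = 128 -> 64
  Step 19: search space = 64 -> 32
  Step 20: search space = 32 -> 16
  Step 21: search space = 16 -> 8
  Step 22: search space = 8 -> 4
  Step 23: search space = 4 -> 2
  Step 24: search space = 2 -> 1
  Step 25: search space = 1 (final check)
Maximum comparisons = floor(log2(16777216)) + 1 = 24 + 1 = 25


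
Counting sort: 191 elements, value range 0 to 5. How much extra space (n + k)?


n = 191 (output array)
k = 6 (count array for 6 distinct values)
Extra space = 191 + 6 = 197


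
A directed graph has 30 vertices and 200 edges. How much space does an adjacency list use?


Adjacency list: one list head per vertex + one entry per edge
Vertex heads: 30
Edge entries: 200
Total = 30 + 200 = 230


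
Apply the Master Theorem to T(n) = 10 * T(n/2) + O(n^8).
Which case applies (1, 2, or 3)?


The Master Theorem: T(n) = a*T(n/b) + O(n^c)
  a = 10, b = 2, c = 8
log_b(a) = log_2(10) ~ 3.322
Compare b^c with a: 2^8 = 256 > 10, so c > log_b(a).
Since c > log_b(a), Case 3 applies.
T(n) = O(n^8)
Master Theorem case = 3


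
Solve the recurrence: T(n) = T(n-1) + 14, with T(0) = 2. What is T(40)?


Unrolling the recurrence:
T(40) = T(39) + 14
       = T(38) + 14 + 14
       = T(37) + 14*3
       ...
       = T(0) + 14*40
       = 2 + 560 = 562


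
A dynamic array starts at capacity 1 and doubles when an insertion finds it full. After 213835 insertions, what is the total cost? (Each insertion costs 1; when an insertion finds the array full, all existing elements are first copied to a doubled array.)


Insertion cost: 213835 (one per element)
Resizes occur just before inserting elements 2, 3, 5, 9, ...
Elements copied at each resize: 1 + 2 + 4 + 8 + 16 + 32 + 64 + 128 + 256 + 512 + 1024 + 2048 + 4096 + 8192 + 16384 + 32768 + 65536 + 131072
Sum of copies = 262143 (geometric series: 2^k - 1)
Total = 213835 + 262143 = 475978


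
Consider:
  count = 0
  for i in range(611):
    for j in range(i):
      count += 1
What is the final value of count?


For each i, the inner loop runs i times:
  i=0: inner runs 0 times
  i=1: inner runs 1 time
  i=2: inner runs 2 times
  i=3: inner runs 3 times
  i=4: inner runs 4 times
  i=5: inner runs 5 times
  i=6: inner runs 6 times
  i=7: inner runs 7 times
  ...
Total = 0 + 1 + 2 + ... + 610 = 611*(611-1)/2 = 186355


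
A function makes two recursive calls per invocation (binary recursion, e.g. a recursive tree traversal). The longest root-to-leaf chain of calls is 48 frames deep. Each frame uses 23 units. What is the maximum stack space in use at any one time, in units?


Binary recursion: the two calls run one after the other, so only one root-to-leaf chain of frames is on the stack at a time.
Maximum depth (longest chain) = 48 frames
Each frame = 23 units
Max stack space = 48 * 23 = 1104


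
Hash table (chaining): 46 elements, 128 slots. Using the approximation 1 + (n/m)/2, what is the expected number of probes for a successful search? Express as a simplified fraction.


Computing expected probes:
alpha = 46/128
= 1 + alpha/2
= 1 + 46/(2*128)
= (2*128 + 46) / (2*128)
= 302/256 = 151/128


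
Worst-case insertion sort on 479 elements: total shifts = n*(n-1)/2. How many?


Sum of shifts = 1 + 2 + 3 + ... + 478
= 479 * 478 / 2
= 228962 / 2
= 114481


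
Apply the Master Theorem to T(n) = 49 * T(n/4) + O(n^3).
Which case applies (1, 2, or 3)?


The Master Theorem: T(n) = a*T(n/b) + O(n^c)
  a = 49, b = 4, c = 3
log_b(a) = log_4(49) ~ 2.807
Compare b^c with a: 4^3 = 64 > 49, so c > log_b(a).
Since c > log_b(a), Case 3 applies.
T(n) = O(n^3)
Master Theorem case = 3


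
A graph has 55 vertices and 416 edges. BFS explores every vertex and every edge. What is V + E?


A full BFS traversal dequeues each vertex once and examines each edge once.
Vertex visits: 55
Edge visits: 416
V + E = 55 + 416 = 471


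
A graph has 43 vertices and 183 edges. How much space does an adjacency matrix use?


Adjacency matrix: V x V grid of entries
Space = V^2 = 43^2 = 43 * 43 = 1849


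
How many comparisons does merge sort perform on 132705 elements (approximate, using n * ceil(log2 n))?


Recursion depth: ceil(log2(132705)) = 18
Each recursion level merges n = 132705 elements
Total = 132705 * 18 = 2388690


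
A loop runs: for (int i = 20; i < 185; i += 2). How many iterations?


Loop starts at i = 20, increments by 2, stops when i >= 185.
Number of iterations = ceil((185 - 20) / 2)
= ceil(165 / 2)
= 83


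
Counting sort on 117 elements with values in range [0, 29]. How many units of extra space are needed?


Output array size: 117 (to store sorted result)
Count array size: 30 (one slot per possible value, range 0 to 29)
Total extra space = 117 + 30 = 147


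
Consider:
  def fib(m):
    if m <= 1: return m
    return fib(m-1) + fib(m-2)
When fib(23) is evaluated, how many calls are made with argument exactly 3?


Let N(m) = number of times fib(m) is called while evaluating fib(23).
N(23) = 1 (the initial call).
N(22) = 1 (only fib(23) calls it).
For 1 <= m <= 21: fib(m) is called by fib(m+1) and fib(m+2), so
  N(m) = N(m+1) + N(m+2).
fib(0) is called only by fib(2), so N(0) = N(2).
Walk down from m=23:
  N(23)=1, N(22)=1, N(21)=2, N(20)=3, N(19)=5, N(18)=8, N(17)=13, N(16)=21, N(15)=34, N(14)=55, N(13)=89, N(12)=144, N(11)=233, N(10)=377, N(9)=610, N(8)=987, N(7)=1597, N(6)=2584, N(5)=4181, N(4)=6765, N(3)=10946
N(3) = 10946


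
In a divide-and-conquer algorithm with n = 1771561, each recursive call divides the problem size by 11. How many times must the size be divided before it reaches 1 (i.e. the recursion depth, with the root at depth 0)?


Number of divisions = log_11(1771561)
Sizes: 1771561 -> 161051 -> 14641 -> 1331 -> 121 -> 11 -> 1 (6 divisions)
Recursion depth = 6


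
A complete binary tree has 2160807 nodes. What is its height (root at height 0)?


In a complete binary tree, level k holds nodes 2^k .. 2^(k+1)-1 (1-indexed).
Height = floor(log2(n)) = floor(log2(2160807)) = 21
Check: 2^21 = 2097152 <= 2160807 < 4194304 = 2^22


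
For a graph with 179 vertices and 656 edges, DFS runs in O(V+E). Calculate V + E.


A full DFS traversal visits each vertex once and examines each edge once.
V = 179
E = 656
Sum = 179 + 656 = 835


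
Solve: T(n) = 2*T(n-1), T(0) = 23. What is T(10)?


Unrolling:
T(10) = 2*T(9) = 2^2*T(8) = ... = 2^10*T(0)
= 2^10 * 23
= 1024 * 23 = 23552


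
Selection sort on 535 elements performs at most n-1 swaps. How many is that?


Each of the 534 passes places one element in its final position.
Pass 1: swap minimum into position 0
Pass 2: swap minimum of remaining into position 1
...
Pass 534: last two elements, one swap
Maximum swaps = 535 - 1 = 534


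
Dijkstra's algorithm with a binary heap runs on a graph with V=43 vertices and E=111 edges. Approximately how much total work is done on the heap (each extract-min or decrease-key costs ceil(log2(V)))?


Dijkstra with a binary heap: each vertex is extracted once, each edge may relax once.
Each heap operation costs O(log V).
V + E = 43 + 111 = 154
ceil(log2(43)) = 6 (since 2^5 = 32 < 43 <= 64 = 2^6)
Total heap work = (V+E) * ceil(log2(V)) = 154 * 6 = 924


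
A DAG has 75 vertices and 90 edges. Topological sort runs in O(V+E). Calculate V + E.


V = 75 (vertex processing)
E = 90 (edge processing)
V + E = 75 + 90 = 165


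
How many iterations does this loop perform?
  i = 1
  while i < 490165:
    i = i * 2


The loop variable doubles each iteration:
i = 1 -> 2 -> 4 -> 8 -> 16 -> 32 -> 64 -> 128 -> 256 -> 512 -> 1024 -> 2048 -> 4096 -> 8192 -> 16384 -> 32768 -> 65536 -> 131072 -> 262144 -> 524288 (stop, 524288 >= 490165)
Number of doublings = ceil(log2(490165)) = 19


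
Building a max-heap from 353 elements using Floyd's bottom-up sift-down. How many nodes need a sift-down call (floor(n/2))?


In a heap of 353 elements (0-indexed array):
  Last element index: 352
  Parent of last element: floor((352 - 1) / 2) = 175
  Internal nodes: indices 0 to 175
  Count = floor(353/2) = 176


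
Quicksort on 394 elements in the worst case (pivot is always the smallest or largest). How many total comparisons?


In the worst case, each partition step picks the worst pivot:
  Partition 1: 393 comparisons (n-1 elements to compare)
  Partition 2: 392 comparisons
  Partition 3: 391 comparisons
  Partition 4: 390 comparisons
  Partition 5: 389 comparisons
  ...
  Last partition: 0 comparisons
Total = (n-1) + (n-2) + ... + 1 + 0 = n*(n-1)/2
= 394*393/2 = 77421


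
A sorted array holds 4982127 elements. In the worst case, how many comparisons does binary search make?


Halving sequence: 4982127 -> 2491063 -> 1245531 -> 622765 -> 311382 -> 155691 -> 77845 -> 38922 -> 19461 -> 9730 -> 4865 -> 2432 -> 1216 -> 608 -> 304 -> 152 -> 76 -> 38 -> 19 -> 9 -> 4 -> 2 -> 1
Number of halvings = 22
Max comparisons = 22 + 1 = 23


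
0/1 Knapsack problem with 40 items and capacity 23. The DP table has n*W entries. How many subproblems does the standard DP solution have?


The DP table is indexed by (item, capacity).
Rows: 40 items
Columns: 23 capacity values (1 to W)
Total subproblems = 40 * 23 = 920


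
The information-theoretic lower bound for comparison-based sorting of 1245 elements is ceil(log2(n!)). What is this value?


A binary decision tree of height h has at most 2^h leaves and needs at least n! of them, so h >= ceil(log2(n!)).
1245! is far too large to multiply out, so use Stirling's series:
  ln(n!) ~ n ln n - n + (1/2) ln(2 pi n) + 1/(12n)  (error below 1/(360 n^3), negligible here)
  ln(1245) = 7.1268908
  n ln n = 1245 * 7.1268908 = 8872.9790
  (1/2) ln(2 pi * 1245) = (1/2) ln(7822.5657) = 4.4824
  1/(12*1245) = 0.0001
  ln(1245!) ~ 8872.9790 - 1245 + 4.4824 + 0.0001 = 7632.4615
Convert to base 2: log2(1245!) = 7632.4615 / ln 2 = 7632.4615 / 0.69314718 = 11011.3144
ceil(11011.3144) = 11012


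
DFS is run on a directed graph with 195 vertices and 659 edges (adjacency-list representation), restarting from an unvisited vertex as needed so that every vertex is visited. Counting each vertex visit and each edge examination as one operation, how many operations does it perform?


A full DFS traversal processes each vertex exactly once (push/pop on stack).
Each directed edge is examined once.
V = 195, E = 659
V + E = 854


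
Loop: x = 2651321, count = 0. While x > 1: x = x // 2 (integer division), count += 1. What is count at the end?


The variable x halves each step:
x = 2651321 -> 1325660 -> 662830 -> 331415 -> 165707 -> 82853 -> 41426 -> 20713 -> 10356 -> 5178 -> 2589 -> 1294 -> 647 -> 323 -> 161 -> 80 -> 40 -> 20 -> 10 -> 5 -> 2 -> 1
Number of halvings = floor(log2(2651321)) = 21


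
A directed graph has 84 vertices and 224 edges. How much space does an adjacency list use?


Adjacency list: one list head per vertex + one entry per edge
Vertex heads: 84
Edge entries: 224
Total = 84 + 224 = 308


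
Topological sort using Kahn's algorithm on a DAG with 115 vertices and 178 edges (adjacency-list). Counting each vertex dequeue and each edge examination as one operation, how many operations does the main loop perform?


Kahn's algorithm:
  1. Compute in-degrees: O(V + E)
  2. Process queue: each vertex dequeued once (O(V))
     each edge examined once (O(E))
Total = V + E = 115 + 178 = 293


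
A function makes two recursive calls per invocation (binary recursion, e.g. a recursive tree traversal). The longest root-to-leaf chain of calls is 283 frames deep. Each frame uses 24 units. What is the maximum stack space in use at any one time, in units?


Binary recursion: the two calls run one after the other, so only one root-to-leaf chain of frames is on the stack at a time.
Maximum depth (longest chain) = 283 frames
Each frame = 24 units
Max stack space = 283 * 24 = 6792


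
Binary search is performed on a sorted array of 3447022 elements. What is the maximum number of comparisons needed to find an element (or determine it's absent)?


Binary search halves the search space each comparison:
  Step 1: search space = 3447022 -> 1723511
  Step 2: search space = 1723511 -> 861755
  Step 3: search space = 861755 -> 430877
  Step 4: search space = 430877 -> 215438
  Step 5: search space = 215438 -> 107719
  Step 6: search space = 107719 -> 53859
  Step 7: search space = 53859 -> 26929
  Step 8: search space = 26929 -> 13464
  Step 9: search space = 13464 -> 6732
  Step 10: search space = 6732 -> 3366
  Step 11: search space = 3366 -> 1683
  Step 12: search space = 1683 -> 841
  Step 13: search space = 841 -> 420
  Step 14: search space = 420 -> 210
  Step 15: search space = 210 -> 105
  Step 16: search space = 105 -> 52
  Step 17: search space = 52 -> 26
  Step 18: search space = 26 -> 13
  Step 19: search space = 13 -> 6
  Step 20: search space = 6 -> 3
  Step 21: search space = 3 -> 1
  Step 22: search space = 1 (final check)
Maximum comparisons = floor(log2(3447022)) + 1 = 21 + 1 = 22


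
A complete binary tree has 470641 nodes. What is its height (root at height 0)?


In a complete binary tree, level k holds nodes 2^k .. 2^(k+1)-1 (1-indexed).
Height = floor(log2(n)) = floor(log2(470641)) = 18
Check: 2^18 = 262144 <= 470641 < 524288 = 2^19


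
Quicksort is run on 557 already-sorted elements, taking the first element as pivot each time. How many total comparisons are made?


Sum of comparisons per partition:
556 + 555 + ... + 1 + 0
= 557 * (557 - 1) / 2
= 557 * 556 / 2
= 154846


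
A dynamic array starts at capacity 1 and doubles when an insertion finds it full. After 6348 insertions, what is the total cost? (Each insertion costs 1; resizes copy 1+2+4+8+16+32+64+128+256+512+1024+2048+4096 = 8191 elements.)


Insertion cost: 6348 (one per element)
Resizes occur just before inserting elements 2, 3, 5, 9, ...
Elements copied at each resize: 1 + 2 + 4 + 8 + 16 + 32 + 64 + 128 + 256 + 512 + 1024 + 2048 + 4096
Sum of copies = 8191 (geometric series: 2^k - 1)
Total = 6348 + 8191 = 14539


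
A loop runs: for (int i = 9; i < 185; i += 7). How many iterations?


Loop starts at i = 9, increments by 7, stops when i >= 185.
Number of iterations = ceil((185 - 9) / 7)
= ceil(176 / 7)
= 26


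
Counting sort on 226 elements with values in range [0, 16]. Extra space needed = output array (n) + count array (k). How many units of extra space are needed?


Output array size: 226 (to store sorted result)
Count array size: 17 (one slot per possible value, range 0 to 16)
Total extra space = 226 + 17 = 243


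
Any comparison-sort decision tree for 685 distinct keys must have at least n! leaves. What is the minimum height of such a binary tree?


A binary decision tree of height h has at most 2^h leaves and needs at least n! of them, so h >= ceil(log2(n!)).
685! is far too large to multiply out, so use Stirling's series:
  ln(n!) ~ n ln n - n + (1/2) ln(2 pi n) + 1/(12n)  (error below 1/(360 n^3), negligible here)
  ln(685) = 6.5294188
  n ln n = 685 * 6.5294188 = 4472.6519
  (1/2) ln(2 pi * 685) = (1/2) ln(4303.9819) = 4.1836
  1/(12*685) = 0.0001
  ln(685!) ~ 4472.6519 - 685 + 4.1836 + 0.0001 = 3791.8356
Convert to base 2: log2(685!) = 3791.8356 / ln 2 = 3791.8356 / 0.69314718 = 5470.4624
ceil(5470.4624) = 5471


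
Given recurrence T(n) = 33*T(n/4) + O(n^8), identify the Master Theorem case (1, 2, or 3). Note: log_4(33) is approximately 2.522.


Master Theorem parameters: a=33, b=4, c=8
log_b(a) = 2.522
Compare b^c with a: 4^8 = 65536 > 33, so c > log_b(a).
Comparing c=8 vs log_b(a)=2.522:
8 > 2.522 => Case 3
Result: T(n) = O(n^8)
Master Theorem case = 3


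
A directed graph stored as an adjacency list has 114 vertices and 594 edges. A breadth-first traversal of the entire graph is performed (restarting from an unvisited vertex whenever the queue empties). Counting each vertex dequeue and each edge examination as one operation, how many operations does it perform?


A full BFS traversal dequeues each vertex once and examines each edge once.
Vertex visits: 114
Edge visits: 594
V + E = 114 + 594 = 708


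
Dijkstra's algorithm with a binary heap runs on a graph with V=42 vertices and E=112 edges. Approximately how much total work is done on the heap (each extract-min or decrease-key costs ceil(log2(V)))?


Dijkstra with a binary heap: each vertex is extracted once, each edge may relax once.
Each heap operation costs O(log V).
V + E = 42 + 112 = 154
ceil(log2(42)) = 6 (since 2^5 = 32 < 42 <= 64 = 2^6)
Total heap work = (V+E) * ceil(log2(V)) = 154 * 6 = 924


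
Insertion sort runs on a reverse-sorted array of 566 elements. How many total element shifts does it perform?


Sum of shifts = 1 + 2 + 3 + ... + 565
= 566 * 565 / 2
= 319790 / 2
= 159895


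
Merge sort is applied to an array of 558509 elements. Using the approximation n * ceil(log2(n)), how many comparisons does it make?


Merge sort divides the array into halves recursively.
Number of levels = ceil(log2(558509)) = 20
At each level, approximately n = 558509 comparisons are needed for merging.
Total comparisons ~ n * ceil(log2(n)) = 558509 * 20 = 11170180


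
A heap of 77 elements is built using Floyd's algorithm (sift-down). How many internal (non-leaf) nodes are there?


Leaf nodes occupy roughly half the array.
Sift-down is called for each internal node, starting from the last one.
Internal nodes = floor(n/2) = floor(77/2) = 38


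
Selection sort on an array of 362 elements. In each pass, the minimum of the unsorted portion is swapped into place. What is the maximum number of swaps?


Selection sort performs one swap per pass:
  Pass 1: find min in positions 0 to 361, swap with position 0
  Pass 2: find min in positions 1 to 361, swap with position 1
  Pass 3: find min in positions 2 to 361, swap with position 2
  Pass 4: find min in positions 3 to 361, swap with position 3
  Pass 5: find min in positions 4 to 361, swap with position 4
  ... (356 more passes)
Total passes (and swaps) = n - 1 = 362 - 1 = 361


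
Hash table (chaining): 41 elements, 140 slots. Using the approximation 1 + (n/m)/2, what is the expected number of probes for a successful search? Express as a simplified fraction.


Computing expected probes:
alpha = 41/140
= 1 + alpha/2
= 1 + 41/(2*140)
= (2*140 + 41) / (2*140)
= 321/280


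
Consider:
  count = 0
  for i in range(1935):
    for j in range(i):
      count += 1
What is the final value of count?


For each i, the inner loop runs i times:
  i=0: inner runs 0 times
  i=1: inner runs 1 time
  i=2: inner runs 2 times
  i=3: inner runs 3 times
  i=4: inner runs 4 times
  i=5: inner runs 5 times
  i=6: inner runs 6 times
  i=7: inner runs 7 times
  ...
Total = 0 + 1 + 2 + ... + 1934 = 1935*(1935-1)/2 = 1871145


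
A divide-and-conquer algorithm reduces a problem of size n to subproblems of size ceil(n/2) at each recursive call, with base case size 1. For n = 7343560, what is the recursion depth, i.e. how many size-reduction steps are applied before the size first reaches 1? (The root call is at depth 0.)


Each step divides the size by 2 (rounding up); after k steps the size is ceil(n/2^k), which equals 1 exactly when 2^k >= n.
So the depth is the smallest k with 2^k >= 7343560, i.e. ceil(log_2(7343560)).
2^22 = 4194304 < 7343560 <= 8388608 = 2^23
Recursion depth = 23


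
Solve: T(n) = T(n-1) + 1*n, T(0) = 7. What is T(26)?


Expanding the recurrence:
T(26) = T(25) + 1*26
       = T(24) + 1*25 + 1*26
       ...
       = T(0) + 1*(1 + 2 + ... + 26)
       = 7 + 1 * 26*27/2
       = 7 + 1 * 351
       = 7 + 351 = 358


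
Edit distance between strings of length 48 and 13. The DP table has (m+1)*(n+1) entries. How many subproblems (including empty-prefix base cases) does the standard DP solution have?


The table includes base cases (empty prefixes).
Rows: (m+1) = 49
Columns: (n+1) = 14
Total = 49 * 14 = 686


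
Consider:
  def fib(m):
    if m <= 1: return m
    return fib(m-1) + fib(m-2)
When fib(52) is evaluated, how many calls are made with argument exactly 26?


Let N(m) = number of times fib(m) is called while evaluating fib(52).
N(52) = 1 (the initial call).
N(51) = 1 (only fib(52) calls it).
For 1 <= m <= 50: fib(m) is called by fib(m+1) and fib(m+2), so
  N(m) = N(m+1) + N(m+2).
fib(0) is called only by fib(2), so N(0) = N(2).
Walk down from m=52:
  N(52)=1, N(51)=1, N(50)=2, N(49)=3, N(48)=5, N(47)=8, N(46)=13, N(45)=21, N(44)=34, N(43)=55, N(42)=89, N(41)=144, N(40)=233, N(39)=377, N(38)=610, N(37)=987, N(36)=1597, N(35)=2584, N(34)=4181, N(33)=6765, N(32)=10946, N(31)=17711, N(30)=28657, N(29)=46368, N(28)=75025, N(27)=121393, N(26)=196418
N(26) = 196418


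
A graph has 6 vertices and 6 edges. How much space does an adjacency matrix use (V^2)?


Adjacency matrix: V x V grid of entries
Space = V^2 = 6^2 = 6 * 6 = 36


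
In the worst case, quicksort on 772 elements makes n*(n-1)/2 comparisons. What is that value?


Sum of comparisons per partition:
771 + 770 + ... + 1 + 0
= 772 * (772 - 1) / 2
= 772 * 771 / 2
= 297606


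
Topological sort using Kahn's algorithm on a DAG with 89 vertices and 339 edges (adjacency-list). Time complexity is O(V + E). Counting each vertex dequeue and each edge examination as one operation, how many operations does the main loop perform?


Kahn's algorithm:
  1. Compute in-degrees: O(V + E)
  2. Process queue: each vertex dequeued once (O(V))
     each edge examined once (O(E))
Total = V + E = 89 + 339 = 428


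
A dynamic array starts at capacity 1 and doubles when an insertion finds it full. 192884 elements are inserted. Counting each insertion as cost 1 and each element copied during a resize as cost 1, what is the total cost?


n = 192884
Insertion costs: 192884
Resizes copy 1, 2, 4, ... up to the largest power of 2 that is <= n-1 = 192883, i.e. 131072.
Copy costs = 1 + 2 + 4 + 8 + 16 + 32 + 64 + 128 + 256 + 512 + 1024 + 2048 + 4096 + 8192 + 16384 + 32768 + 65536 + 131072 = 262143
Total = 192884 + 262143 = 455027
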